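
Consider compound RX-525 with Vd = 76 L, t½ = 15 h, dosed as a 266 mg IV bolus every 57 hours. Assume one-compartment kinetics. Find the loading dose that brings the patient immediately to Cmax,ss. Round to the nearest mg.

f = (1/2)^(57/15) ≈ 0.071794; accumulation ratio R = 1/(1−f) ≈ 1.07735.
Loading dose to hit Cmax,ss on first dose: D_load = D_maint·R ≈ 266 × 1.07735 ≈ 286.58 mg.

287 mg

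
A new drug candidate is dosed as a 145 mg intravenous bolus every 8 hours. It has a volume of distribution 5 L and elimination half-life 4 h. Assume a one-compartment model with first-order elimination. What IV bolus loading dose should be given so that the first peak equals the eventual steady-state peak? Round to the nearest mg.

f = (1/2)^(8/4) ≈ 0.250000; accumulation ratio R = 1/(1−f) ≈ 1.33333.
Loading dose to hit Cmax,ss on first dose: D_load = D_maint·R ≈ 145 × 1.33333 ≈ 193.33 mg.

193 mg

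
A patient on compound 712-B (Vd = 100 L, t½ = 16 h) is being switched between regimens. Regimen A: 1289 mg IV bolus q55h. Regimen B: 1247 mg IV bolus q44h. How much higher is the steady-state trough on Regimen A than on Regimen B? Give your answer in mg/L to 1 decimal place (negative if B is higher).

Regimen A: f = (1/2)^(55/16) ≈ 0.0923; Cmin,ss = (1289/100)·f/(1−f) ≈ 1.311 mg/L.
Regimen B: f = (1/2)^(44/16) ≈ 0.1487; Cmin,ss = (1247/100)·f/(1−f) ≈ 2.178 mg/L.
Difference ≈ 1.311 − 2.178 ≈ -0.867 mg/L.

-0.9 mg/L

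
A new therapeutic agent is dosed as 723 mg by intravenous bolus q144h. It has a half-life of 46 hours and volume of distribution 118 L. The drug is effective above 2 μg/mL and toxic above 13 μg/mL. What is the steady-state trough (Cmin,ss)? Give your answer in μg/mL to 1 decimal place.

0.8 μg/mL

k = ln2/t½ = ln2/46 ≈ 0.015068 h⁻¹; fraction remaining f = e^(−kτ) = e^(−0.015068×144) ≈ 0.1142.
At steady state, accumulation factor R = 1/(1 − e^(−kτ)) ≈ 1.1289.
Each bolus raises the concentration by D/Vd = 723/118 ≈ 6.127 μg/mL.
Steady-state peak Cmax,ss = C₀·R ≈ 6.127 × 1.1289 ≈ 6.917 μg/mL.
One interval later, Cmin,ss = Cmax,ss·e^(−kτ) ≈ 6.917 × 0.1142 ≈ 0.790 μg/mL.
Trough 0.8 μg/mL vs MEC 2 μg/mL: subtherapeutic.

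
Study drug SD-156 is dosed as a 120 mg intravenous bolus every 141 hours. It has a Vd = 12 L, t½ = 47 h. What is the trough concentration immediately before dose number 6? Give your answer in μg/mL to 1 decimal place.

f = (1/2)^(τ/t½) = (1/2)^(141/47) ≈ 0.1250.
C₀ = D/Vd = 120/12 ≈ 10.000 μg/mL.
Before the 6th dose, 5 doses have been given. Superposition: Cmin = C₀·(f + f² + … + f^5).
≈ 10.000 × (0.1250 + 0.0156 + 0.0020 + 0.0002 + 0.0000) ≈ 10.000 × 0.1428 ≈ 1.428 μg/mL.

1.4 μg/mL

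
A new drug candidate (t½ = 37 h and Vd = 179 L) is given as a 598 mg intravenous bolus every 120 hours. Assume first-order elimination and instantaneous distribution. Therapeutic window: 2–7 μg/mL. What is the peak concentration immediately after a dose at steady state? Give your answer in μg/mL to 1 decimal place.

τ/t½ = 120/37 ≈ 3.2432, so fraction remaining f = (1/2)^(120/37) ≈ 0.1056.
Accumulation ratio R = 1/(1 − f) ≈ 1/0.8944 ≈ 1.1181.
Each bolus raises the concentration by D/Vd = 598/179 ≈ 3.341 μg/mL.
Cmax,ss = C₀/(1 − f) ≈ 3.341/0.8944 ≈ 3.735 μg/mL.
Peak 3.7 μg/mL vs MTC 7 μg/mL: below toxic threshold.

3.7 μg/mL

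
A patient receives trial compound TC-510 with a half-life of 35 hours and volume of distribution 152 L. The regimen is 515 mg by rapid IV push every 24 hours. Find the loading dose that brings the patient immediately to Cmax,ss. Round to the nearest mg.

1361 mg

f = (1/2)^(24/35) ≈ 0.621698; accumulation ratio R = 1/(1−f) ≈ 2.64339.
Loading dose to hit Cmax,ss on first dose: D_load = D_maint·R ≈ 515 × 2.64339 ≈ 1361.35 mg.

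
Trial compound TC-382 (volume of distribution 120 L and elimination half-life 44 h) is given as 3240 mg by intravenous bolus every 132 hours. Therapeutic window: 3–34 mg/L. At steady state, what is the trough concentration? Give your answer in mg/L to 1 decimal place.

3.9 mg/L

The dosing interval is 3 half-lives, so f = 2^(−3) = 0.125.
At steady state, R = 1/(1 − 0.125) = 8/7.
Single-dose peak C₀ = D/Vd = 3240/120 = 27 mg/L.
Steady-state peak Cmax,ss = C₀·R = 27 × 8/7 ≈ 30.857 mg/L.
Steady-state trough Cmin,ss = Cmax,ss·f ≈ 30.857 × 0.125 ≈ 3.857 mg/L.
Trough 3.9 mg/L vs MEC 3 mg/L: adequate.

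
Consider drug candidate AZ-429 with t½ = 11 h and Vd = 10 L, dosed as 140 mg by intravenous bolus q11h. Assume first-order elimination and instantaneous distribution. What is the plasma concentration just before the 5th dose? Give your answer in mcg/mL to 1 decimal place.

13.1 mcg/mL

f = (1/2)^(τ/t½) = (1/2)^(11/11) ≈ 0.5000.
C₀ = D/Vd = 140/10 ≈ 14.000 mcg/mL.
Before the 5th dose, 4 doses have been given. Superposition: Cmin = C₀·(f + f² + … + f^4).
≈ 14.000 × (0.5000 + 0.2500 + 0.1250 + 0.0625) ≈ 14.000 × 0.9375 ≈ 13.125 mcg/mL.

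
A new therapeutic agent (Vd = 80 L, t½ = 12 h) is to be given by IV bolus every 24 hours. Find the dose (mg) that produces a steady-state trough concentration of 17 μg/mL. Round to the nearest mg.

4080 mg

τ/t½ = 24/12 ≈ 2, so f = (1/2)^(24/12) ≈ 0.250000.
Cmin,ss = (D/Vd)·f/(1−f), so D = Cmin,ss·Vd·(1−f)/f.
D = 17 × 80 × (1−f)/f ≈ 17 × 80 × 3.00000 ≈ 4080.00 mg.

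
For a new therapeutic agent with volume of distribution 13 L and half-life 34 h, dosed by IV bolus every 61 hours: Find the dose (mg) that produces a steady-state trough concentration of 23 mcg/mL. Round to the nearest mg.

738 mg

τ/t½ = 61/34 ≈ 1.7941, so f = (1/2)^(61/34) ≈ 0.288348.
Cmin,ss = (D/Vd)·f/(1−f), so D = Cmin,ss·Vd·(1−f)/f.
D = 23 × 13 × (1−f)/f ≈ 23 × 13 × 2.46803 ≈ 737.94 mg.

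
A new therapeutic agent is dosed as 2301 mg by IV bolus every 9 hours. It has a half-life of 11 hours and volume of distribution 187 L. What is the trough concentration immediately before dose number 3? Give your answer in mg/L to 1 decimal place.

f = (1/2)^(τ/t½) = (1/2)^(9/11) ≈ 0.5672.
C₀ = D/Vd = 2301/187 ≈ 12.305 mg/L.
Before the 3rd dose, 2 doses have been given. Superposition: Cmin = C₀·(f + f²).
≈ 12.305 × (0.5672 + 0.3217) ≈ 12.305 × 0.8889 ≈ 10.938 mg/L.

10.9 mg/L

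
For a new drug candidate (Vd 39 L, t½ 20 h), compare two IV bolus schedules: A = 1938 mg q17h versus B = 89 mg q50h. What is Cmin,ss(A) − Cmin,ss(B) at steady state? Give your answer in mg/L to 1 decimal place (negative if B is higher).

61.4 mg/L

Regimen A: f = (1/2)^(17/20) ≈ 0.5548; Cmin,ss = (1938/39)·f/(1−f) ≈ 61.926 mg/L.
Regimen B: f = (1/2)^(50/20) ≈ 0.1768; Cmin,ss = (89/39)·f/(1−f) ≈ 0.490 mg/L.
Difference ≈ 61.926 − 0.490 ≈ 61.436 mg/L.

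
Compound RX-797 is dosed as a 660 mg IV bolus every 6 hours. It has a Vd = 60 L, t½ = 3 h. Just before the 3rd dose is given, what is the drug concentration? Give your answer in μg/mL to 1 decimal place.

3.4 μg/mL

f = (1/2)^(τ/t½) = (1/2)^(6/3) ≈ 0.2500.
C₀ = D/Vd = 660/60 ≈ 11.000 μg/mL.
Before the 3rd dose, 2 doses have been given. Superposition: Cmin = C₀·(f + f²).
≈ 11.000 × (0.2500 + 0.0625) ≈ 11.000 × 0.3125 ≈ 3.438 μg/mL.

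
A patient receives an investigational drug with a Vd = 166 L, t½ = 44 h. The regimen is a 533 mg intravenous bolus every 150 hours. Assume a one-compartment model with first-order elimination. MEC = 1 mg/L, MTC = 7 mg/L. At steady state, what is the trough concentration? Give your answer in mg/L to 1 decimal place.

0.3 mg/L

Over one 150-h interval, 150/44 ≈ 3.4091 half-lives elapse, leaving f ≈ 0.0941 of each dose.
Accumulation ratio R = 1/(1 − f) ≈ 1/0.9059 ≈ 1.1039.
Single-dose peak C₀ = D/Vd = 533/166 ≈ 3.211 mg/L.
Cmax,ss = C₀/(1 − f) ≈ 3.211/0.9059 ≈ 3.545 mg/L.
Steady-state trough Cmin,ss = Cmax,ss·f ≈ 3.545 × 0.0941 ≈ 0.334 mg/L.
Trough 0.3 mg/L vs MEC 1 mg/L: subtherapeutic.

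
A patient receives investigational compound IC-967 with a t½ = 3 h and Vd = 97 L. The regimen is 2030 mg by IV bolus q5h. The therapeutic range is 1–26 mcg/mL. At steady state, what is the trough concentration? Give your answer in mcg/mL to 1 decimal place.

9.6 mcg/mL

Over one 5-h interval, 5/3 ≈ 1.6667 half-lives elapse, leaving f ≈ 0.3150 of each dose.
At steady state, accumulation factor R = 1/(1 − e^(−kτ)) ≈ 1.4599.
Each bolus raises the concentration by D/Vd = 2030/97 ≈ 20.928 mcg/mL.
Cmax,ss = C₀/(1 − f) ≈ 20.928/0.6850 ≈ 30.552 mcg/mL.
Steady-state trough Cmin,ss = Cmax,ss·f ≈ 30.552 × 0.3150 ≈ 9.624 mcg/mL.
Trough 9.6 mcg/mL vs MEC 1 mcg/mL: adequate.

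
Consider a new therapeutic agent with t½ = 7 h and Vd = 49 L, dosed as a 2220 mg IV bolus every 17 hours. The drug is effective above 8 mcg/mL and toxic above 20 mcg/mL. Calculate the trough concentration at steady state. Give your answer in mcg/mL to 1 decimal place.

10.3 mcg/mL

τ/t½ = 17/7 ≈ 2.4286, so fraction remaining f = (1/2)^(17/7) ≈ 0.1857.
At steady state, accumulation factor R = 1/(1 − e^(−kτ)) ≈ 1.2280.
Single-dose peak C₀ = D/Vd = 2220/49 ≈ 45.306 mcg/mL.
Steady-state peak Cmax,ss = C₀·R ≈ 45.306 × 1.2280 ≈ 55.636 mcg/mL.
One interval later, Cmin,ss = Cmax,ss·e^(−kτ) ≈ 55.636 × 0.1857 ≈ 10.332 mcg/mL.
Trough 10.3 mcg/mL vs MEC 8 mcg/mL: adequate.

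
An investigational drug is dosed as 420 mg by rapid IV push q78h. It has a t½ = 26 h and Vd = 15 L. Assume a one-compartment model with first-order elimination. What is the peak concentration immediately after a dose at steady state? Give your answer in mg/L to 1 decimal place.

τ = 78 h = 3 half-lives, so f = (1/2)^3 = 0.125.
Accumulation ratio R = 1/(1 − f) = 1/0.875 = 8/7.
Single-dose peak C₀ = D/Vd = 420/15 = 28 mg/L.
Steady-state peak Cmax,ss = C₀·R = 28 × 8/7 ≈ 32.000 mg/L.

32.0 mg/L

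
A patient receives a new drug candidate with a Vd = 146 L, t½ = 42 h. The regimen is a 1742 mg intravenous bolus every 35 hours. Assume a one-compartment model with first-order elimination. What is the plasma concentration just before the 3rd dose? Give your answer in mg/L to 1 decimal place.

10.5 mg/L

f = (1/2)^(τ/t½) = (1/2)^(35/42) ≈ 0.5612.
C₀ = D/Vd = 1742/146 ≈ 11.932 mg/L.
Before the 3rd dose, 2 doses have been given. Superposition: Cmin = C₀·(f + f²).
≈ 11.932 × (0.5612 + 0.3149) ≈ 11.932 × 0.8761 ≈ 10.454 mg/L.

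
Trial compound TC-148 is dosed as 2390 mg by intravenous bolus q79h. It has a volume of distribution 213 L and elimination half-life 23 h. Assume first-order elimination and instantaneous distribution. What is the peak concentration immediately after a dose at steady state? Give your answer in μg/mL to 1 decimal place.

Over one 79-h interval, 79/23 ≈ 3.4348 half-lives elapse, leaving f ≈ 0.0925 of each dose.
At steady state, accumulation factor R = 1/(1 − e^(−kτ)) ≈ 1.1019.
Single-dose peak C₀ = D/Vd = 2390/213 ≈ 11.221 μg/mL.
Steady-state peak Cmax,ss = C₀·R ≈ 11.221 × 1.1019 ≈ 12.364 μg/mL.

12.4 μg/mL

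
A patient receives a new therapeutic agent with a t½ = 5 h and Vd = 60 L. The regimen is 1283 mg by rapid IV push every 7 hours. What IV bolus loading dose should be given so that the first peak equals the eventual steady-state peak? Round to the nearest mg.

2066 mg

f = (1/2)^(7/5) ≈ 0.378929; accumulation ratio R = 1/(1−f) ≈ 1.61012.
Loading dose to hit Cmax,ss on first dose: D_load = D_maint·R ≈ 1283 × 1.61012 ≈ 2065.78 mg.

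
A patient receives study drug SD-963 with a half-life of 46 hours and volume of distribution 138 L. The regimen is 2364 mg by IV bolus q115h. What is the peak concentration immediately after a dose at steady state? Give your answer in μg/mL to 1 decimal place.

20.8 μg/mL

k = ln2/t½ = ln2/46 ≈ 0.015068 h⁻¹; fraction remaining f = e^(−kτ) = e^(−0.015068×115) ≈ 0.1768.
At steady state, accumulation factor R = 1/(1 − e^(−kτ)) ≈ 1.2148.
Single-dose peak C₀ = D/Vd = 2364/138 ≈ 17.130 μg/mL.
Steady-state peak Cmax,ss = C₀·R ≈ 17.130 × 1.2148 ≈ 20.810 μg/mL.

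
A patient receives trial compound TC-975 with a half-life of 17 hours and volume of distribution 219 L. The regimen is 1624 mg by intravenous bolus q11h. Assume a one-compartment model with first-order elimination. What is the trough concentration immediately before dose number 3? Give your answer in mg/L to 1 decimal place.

7.8 mg/L

f = (1/2)^(τ/t½) = (1/2)^(11/17) ≈ 0.6386.
C₀ = D/Vd = 1624/219 ≈ 7.416 mg/L.
Before the 3rd dose, 2 doses have been given. Superposition: Cmin = C₀·(f + f²).
≈ 7.416 × (0.6386 + 0.4078) ≈ 7.416 × 1.0464 ≈ 7.760 mg/L.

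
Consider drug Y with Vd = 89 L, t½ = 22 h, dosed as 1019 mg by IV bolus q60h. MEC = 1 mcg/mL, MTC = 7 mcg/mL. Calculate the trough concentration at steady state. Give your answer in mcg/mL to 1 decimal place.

τ/t½ = 60/22 ≈ 2.7273, so fraction remaining f = (1/2)^(60/22) ≈ 0.1510.
Single-dose peak C₀ = D/Vd = 1019/89 ≈ 11.449 mcg/mL.
Steady-state trough Cmin,ss = C₀·f/(1−f) ≈ 11.449 × 0.1510/0.8490 ≈ 2.036 mcg/mL.
Trough 2.0 mcg/mL vs MEC 1 mcg/mL: adequate.

2.0 mcg/mL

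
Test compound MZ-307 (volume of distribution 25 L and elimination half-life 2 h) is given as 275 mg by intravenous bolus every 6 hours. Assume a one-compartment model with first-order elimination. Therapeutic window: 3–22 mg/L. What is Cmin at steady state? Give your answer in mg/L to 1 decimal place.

1.6 mg/L

The dosing interval is 3 half-lives, so f = 2^(−3) = 0.125.
Accumulation ratio R = 1/(1 − f) = 1/0.875 = 8/7.
Single-dose peak C₀ = D/Vd = 275/25 = 11 mg/L.
Steady-state peak Cmax,ss = C₀·R = 11 × 8/7 ≈ 12.571 mg/L.
Steady-state trough Cmin,ss = Cmax,ss·f ≈ 12.571 × 0.125 ≈ 1.571 mg/L.
Trough 1.6 mg/L vs MEC 3 mg/L: subtherapeutic.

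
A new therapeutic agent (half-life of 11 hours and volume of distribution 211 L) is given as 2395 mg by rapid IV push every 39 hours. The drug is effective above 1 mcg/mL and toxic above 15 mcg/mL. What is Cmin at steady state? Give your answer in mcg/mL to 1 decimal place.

k = ln2/t½ = ln2/11 ≈ 0.063013 h⁻¹; fraction remaining f = e^(−kτ) = e^(−0.063013×39) ≈ 0.0856.
At steady state, accumulation factor R = 1/(1 − e^(−kτ)) ≈ 1.0936.
Each bolus raises the concentration by D/Vd = 2395/211 ≈ 11.351 mcg/mL.
Steady-state peak Cmax,ss = C₀·R ≈ 11.351 × 1.0936 ≈ 12.413 mcg/mL.
One interval later, Cmin,ss = Cmax,ss·e^(−kτ) ≈ 12.413 × 0.0856 ≈ 1.063 mcg/mL.
Trough 1.1 mcg/mL vs MEC 1 mcg/mL: adequate.

1.1 mcg/mL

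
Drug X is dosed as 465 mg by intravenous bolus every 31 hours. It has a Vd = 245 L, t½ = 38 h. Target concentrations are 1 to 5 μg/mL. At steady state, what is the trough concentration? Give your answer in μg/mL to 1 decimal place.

2.5 μg/mL

k = ln2/t½ = ln2/38 ≈ 0.018241 h⁻¹; fraction remaining f = e^(−kτ) = e^(−0.018241×31) ≈ 0.5681.
Accumulation ratio R = 1/(1 − f) ≈ 1/0.4319 ≈ 2.3154.
Single-dose peak C₀ = D/Vd = 465/245 ≈ 1.898 μg/mL.
Steady-state peak Cmax,ss = C₀·R ≈ 1.898 × 2.3154 ≈ 4.395 μg/mL.
Steady-state trough Cmin,ss = Cmax,ss·f ≈ 4.395 × 0.5681 ≈ 2.497 μg/mL.
Trough 2.5 μg/mL vs MEC 1 μg/mL: adequate.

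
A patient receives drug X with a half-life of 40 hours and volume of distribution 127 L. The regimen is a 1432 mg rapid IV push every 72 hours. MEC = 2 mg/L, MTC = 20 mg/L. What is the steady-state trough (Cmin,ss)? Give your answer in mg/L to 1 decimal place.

k = ln2/t½ = ln2/40 ≈ 0.017329 h⁻¹; fraction remaining f = e^(−kτ) = e^(−0.017329×72) ≈ 0.2872.
Single-dose peak C₀ = D/Vd = 1432/127 ≈ 11.276 mg/L.
Steady-state trough Cmin,ss = C₀·f/(1−f) ≈ 11.276 × 0.2872/0.7128 ≈ 4.543 mg/L.
Trough 4.5 mg/L vs MEC 2 mg/L: adequate.

4.5 mg/L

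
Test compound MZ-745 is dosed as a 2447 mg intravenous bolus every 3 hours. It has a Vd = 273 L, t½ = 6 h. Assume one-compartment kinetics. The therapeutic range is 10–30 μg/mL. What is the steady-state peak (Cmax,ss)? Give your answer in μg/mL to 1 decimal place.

k = ln2/t½ = ln2/6 ≈ 0.115525 h⁻¹; fraction remaining f = e^(−kτ) = e^(−0.115525×3) ≈ 0.7071.
At steady state, accumulation factor R = 1/(1 − e^(−kτ)) ≈ 3.4141.
Each bolus raises the concentration by D/Vd = 2447/273 ≈ 8.963 μg/mL.
Cmax,ss = C₀/(1 − f) ≈ 8.963/0.2929 ≈ 30.601 μg/mL.
Peak 30.6 μg/mL vs MTC 30 μg/mL: exceeds toxic threshold.

30.6 μg/mL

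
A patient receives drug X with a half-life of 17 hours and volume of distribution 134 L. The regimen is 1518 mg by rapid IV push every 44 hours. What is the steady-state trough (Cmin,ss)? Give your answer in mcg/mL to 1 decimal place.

2.3 mcg/mL

k = ln2/t½ = ln2/17 ≈ 0.040773 h⁻¹; fraction remaining f = e^(−kτ) = e^(−0.040773×44) ≈ 0.1663.
Each bolus raises the concentration by D/Vd = 1518/134 ≈ 11.328 mcg/mL.
Steady-state trough Cmin,ss = C₀·f/(1−f) ≈ 11.328 × 0.1663/0.8337 ≈ 2.260 mcg/mL.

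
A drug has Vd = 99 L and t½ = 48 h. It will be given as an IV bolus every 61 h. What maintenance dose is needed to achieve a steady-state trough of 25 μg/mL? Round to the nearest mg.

3497 mg

τ/t½ = 61/48 ≈ 1.2708, so f = (1/2)^(61/48) ≈ 0.414420.
Cmin,ss = (D/Vd)·f/(1−f), so D = Cmin,ss·Vd·(1−f)/f.
D = 25 × 99 × (1−f)/f ≈ 25 × 99 × 1.41301 ≈ 3497.20 mg.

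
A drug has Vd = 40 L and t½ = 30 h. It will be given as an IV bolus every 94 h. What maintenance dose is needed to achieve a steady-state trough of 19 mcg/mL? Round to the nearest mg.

τ/t½ = 94/30 ≈ 3.1333, so f = (1/2)^(94/30) ≈ 0.113965.
Cmin,ss = (D/Vd)·f/(1−f), so D = Cmin,ss·Vd·(1−f)/f.
D = 19 × 40 × (1−f)/f ≈ 19 × 40 × 7.77462 ≈ 5908.71 mg.

5909 mg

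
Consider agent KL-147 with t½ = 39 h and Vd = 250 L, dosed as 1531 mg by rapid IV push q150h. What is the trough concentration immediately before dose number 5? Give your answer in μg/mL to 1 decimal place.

f = (1/2)^(τ/t½) = (1/2)^(150/39) ≈ 0.0695.
C₀ = D/Vd = 1531/250 ≈ 6.124 μg/mL.
Before the 5th dose, 4 doses have been given. Superposition: Cmin = C₀·(f + f² + … + f^4).
≈ 6.124 × (0.0695 + 0.0048 + 0.0003 + 0.0000) ≈ 6.124 × 0.0746 ≈ 0.457 μg/mL.

0.5 μg/mL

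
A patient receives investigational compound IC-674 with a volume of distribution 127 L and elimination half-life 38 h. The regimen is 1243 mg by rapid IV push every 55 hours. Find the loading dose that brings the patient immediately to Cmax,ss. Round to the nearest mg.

f = (1/2)^(55/38) ≈ 0.366690; accumulation ratio R = 1/(1−f) ≈ 1.57901.
Loading dose to hit Cmax,ss on first dose: D_load = D_maint·R ≈ 1243 × 1.57901 ≈ 1962.71 mg.

1963 mg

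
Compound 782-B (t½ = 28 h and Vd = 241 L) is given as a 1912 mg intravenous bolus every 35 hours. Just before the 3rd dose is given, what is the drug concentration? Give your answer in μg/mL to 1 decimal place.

4.7 μg/mL

f = (1/2)^(τ/t½) = (1/2)^(35/28) ≈ 0.4204.
C₀ = D/Vd = 1912/241 ≈ 7.934 μg/mL.
Before the 3rd dose, 2 doses have been given. Superposition: Cmin = C₀·(f + f²).
≈ 7.934 × (0.4204 + 0.1767) ≈ 7.934 × 0.5971 ≈ 4.737 μg/mL.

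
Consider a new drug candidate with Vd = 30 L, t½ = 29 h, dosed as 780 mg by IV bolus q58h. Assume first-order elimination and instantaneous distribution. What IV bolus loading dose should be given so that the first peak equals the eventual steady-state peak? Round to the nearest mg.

1040 mg

f = (1/2)^(58/29) ≈ 0.250000; accumulation ratio R = 1/(1−f) ≈ 1.33333.
Loading dose to hit Cmax,ss on first dose: D_load = D_maint·R ≈ 780 × 1.33333 ≈ 1040.00 mg.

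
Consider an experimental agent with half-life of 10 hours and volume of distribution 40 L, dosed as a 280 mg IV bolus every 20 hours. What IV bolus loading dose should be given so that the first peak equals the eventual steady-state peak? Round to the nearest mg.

373 mg

f = (1/2)^(20/10) ≈ 0.250000; accumulation ratio R = 1/(1−f) ≈ 1.33333.
Loading dose to hit Cmax,ss on first dose: D_load = D_maint·R ≈ 280 × 1.33333 ≈ 373.33 mg.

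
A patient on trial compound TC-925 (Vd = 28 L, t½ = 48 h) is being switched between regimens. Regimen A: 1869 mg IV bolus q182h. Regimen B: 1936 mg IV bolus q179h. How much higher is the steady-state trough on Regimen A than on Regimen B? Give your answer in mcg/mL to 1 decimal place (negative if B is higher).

-0.4 mcg/mL

Regimen A: f = (1/2)^(182/48) ≈ 0.0722; Cmin,ss = (1869/28)·f/(1−f) ≈ 5.194 mcg/mL.
Regimen B: f = (1/2)^(179/48) ≈ 0.0754; Cmin,ss = (1936/28)·f/(1−f) ≈ 5.639 mcg/mL.
Difference ≈ 5.194 − 5.639 ≈ -0.445 mcg/mL.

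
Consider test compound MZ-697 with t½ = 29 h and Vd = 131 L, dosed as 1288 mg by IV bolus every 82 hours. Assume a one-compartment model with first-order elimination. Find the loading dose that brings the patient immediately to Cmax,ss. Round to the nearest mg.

f = (1/2)^(82/29) ≈ 0.140868; accumulation ratio R = 1/(1−f) ≈ 1.16397.
Loading dose to hit Cmax,ss on first dose: D_load = D_maint·R ≈ 1288 × 1.16397 ≈ 1499.19 mg.

1499 mg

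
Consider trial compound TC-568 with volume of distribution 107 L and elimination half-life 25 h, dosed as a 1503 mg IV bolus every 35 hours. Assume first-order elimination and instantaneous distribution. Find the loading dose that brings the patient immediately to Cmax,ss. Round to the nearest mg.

2420 mg

f = (1/2)^(35/25) ≈ 0.378929; accumulation ratio R = 1/(1−f) ≈ 1.61012.
Loading dose to hit Cmax,ss on first dose: D_load = D_maint·R ≈ 1503 × 1.61012 ≈ 2420.01 mg.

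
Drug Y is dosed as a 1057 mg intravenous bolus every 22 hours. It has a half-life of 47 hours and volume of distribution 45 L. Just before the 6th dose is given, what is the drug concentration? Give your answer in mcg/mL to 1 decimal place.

f = (1/2)^(τ/t½) = (1/2)^(22/47) ≈ 0.7229.
C₀ = D/Vd = 1057/45 ≈ 23.489 mcg/mL.
Before the 6th dose, 5 doses have been given. Superposition: Cmin = C₀·(f + f² + … + f^5).
≈ 23.489 × (0.7229 + 0.5226 + 0.3778 + 0.2731 + 0.1974) ≈ 23.489 × 2.0938 ≈ 49.181 mcg/mL.

49.2 mcg/mL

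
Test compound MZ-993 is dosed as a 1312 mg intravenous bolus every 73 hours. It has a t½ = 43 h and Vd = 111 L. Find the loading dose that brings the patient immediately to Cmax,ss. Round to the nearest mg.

1897 mg

f = (1/2)^(73/43) ≈ 0.308283; accumulation ratio R = 1/(1−f) ≈ 1.44568.
Loading dose to hit Cmax,ss on first dose: D_load = D_maint·R ≈ 1312 × 1.44568 ≈ 1896.73 mg.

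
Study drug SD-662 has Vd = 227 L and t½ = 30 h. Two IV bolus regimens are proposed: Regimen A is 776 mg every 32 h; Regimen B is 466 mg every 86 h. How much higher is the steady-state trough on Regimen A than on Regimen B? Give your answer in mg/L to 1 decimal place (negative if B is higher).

2.8 mg/L

Regimen A: f = (1/2)^(32/30) ≈ 0.4774; Cmin,ss = (776/227)·f/(1−f) ≈ 3.123 mg/L.
Regimen B: f = (1/2)^(86/30) ≈ 0.1371; Cmin,ss = (466/227)·f/(1−f) ≈ 0.326 mg/L.
Difference ≈ 3.123 − 0.326 ≈ 2.797 mg/L.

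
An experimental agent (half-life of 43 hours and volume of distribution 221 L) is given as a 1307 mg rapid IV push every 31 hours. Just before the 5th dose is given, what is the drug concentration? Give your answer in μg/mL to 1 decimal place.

f = (1/2)^(τ/t½) = (1/2)^(31/43) ≈ 0.6067.
C₀ = D/Vd = 1307/221 ≈ 5.914 μg/mL.
Before the 5th dose, 4 doses have been given. Superposition: Cmin = C₀·(f + f² + … + f^4).
≈ 5.914 × (0.6067 + 0.3681 + 0.2233 + 0.1355) ≈ 5.914 × 1.3336 ≈ 7.887 μg/mL.

7.9 μg/mL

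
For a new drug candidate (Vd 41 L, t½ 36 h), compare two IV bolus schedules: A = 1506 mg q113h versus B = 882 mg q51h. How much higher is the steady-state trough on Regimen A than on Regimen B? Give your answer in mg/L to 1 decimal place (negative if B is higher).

-8.2 mg/L

Regimen A: f = (1/2)^(113/36) ≈ 0.1135; Cmin,ss = (1506/41)·f/(1−f) ≈ 4.703 mg/L.
Regimen B: f = (1/2)^(51/36) ≈ 0.3746; Cmin,ss = (882/41)·f/(1−f) ≈ 12.885 mg/L.
Difference ≈ 4.703 − 12.885 ≈ -8.182 mg/L.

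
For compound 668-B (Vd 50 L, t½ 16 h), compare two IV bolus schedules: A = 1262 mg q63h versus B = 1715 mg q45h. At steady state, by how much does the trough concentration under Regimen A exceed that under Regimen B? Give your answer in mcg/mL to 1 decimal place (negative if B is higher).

Regimen A: f = (1/2)^(63/16) ≈ 0.0653; Cmin,ss = (1262/50)·f/(1−f) ≈ 1.763 mcg/mL.
Regimen B: f = (1/2)^(45/16) ≈ 0.1423; Cmin,ss = (1715/50)·f/(1−f) ≈ 5.691 mcg/mL.
Difference ≈ 1.763 − 5.691 ≈ -3.928 mcg/mL.

-3.9 mcg/mL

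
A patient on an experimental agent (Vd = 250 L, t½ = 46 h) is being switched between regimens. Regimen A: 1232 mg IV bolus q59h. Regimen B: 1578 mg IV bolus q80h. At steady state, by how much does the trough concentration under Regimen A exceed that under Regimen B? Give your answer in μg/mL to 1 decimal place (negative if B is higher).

0.7 μg/mL

Regimen A: f = (1/2)^(59/46) ≈ 0.4111; Cmin,ss = (1232/250)·f/(1−f) ≈ 3.440 μg/mL.
Regimen B: f = (1/2)^(80/46) ≈ 0.2996; Cmin,ss = (1578/250)·f/(1−f) ≈ 2.700 μg/mL.
Difference ≈ 3.440 − 2.700 ≈ 0.740 μg/mL.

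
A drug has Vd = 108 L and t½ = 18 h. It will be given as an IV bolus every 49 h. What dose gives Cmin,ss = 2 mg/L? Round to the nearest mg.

τ/t½ = 49/18 ≈ 2.7222, so f = (1/2)^(49/18) ≈ 0.151541.
Cmin,ss = (D/Vd)·f/(1−f), so D = Cmin,ss·Vd·(1−f)/f.
D = 2 × 108 × (1−f)/f ≈ 2 × 108 × 5.59887 ≈ 1209.36 mg.

1209 mg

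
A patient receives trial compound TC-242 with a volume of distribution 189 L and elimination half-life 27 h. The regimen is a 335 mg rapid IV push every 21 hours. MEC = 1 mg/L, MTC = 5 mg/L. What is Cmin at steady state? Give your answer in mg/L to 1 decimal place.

2.5 mg/L

k = ln2/t½ = ln2/27 ≈ 0.025672 h⁻¹; fraction remaining f = e^(−kτ) = e^(−0.025672×21) ≈ 0.5833.
Accumulation ratio R = 1/(1 − f) ≈ 1/0.4167 ≈ 2.3998.
Each bolus raises the concentration by D/Vd = 335/189 ≈ 1.772 mg/L.
Cmax,ss = C₀/(1 − f) ≈ 1.772/0.4167 ≈ 4.252 mg/L.
Steady-state trough Cmin,ss = Cmax,ss·f ≈ 4.252 × 0.5833 ≈ 2.480 mg/L.
Trough 2.5 mg/L vs MEC 1 mg/L: adequate.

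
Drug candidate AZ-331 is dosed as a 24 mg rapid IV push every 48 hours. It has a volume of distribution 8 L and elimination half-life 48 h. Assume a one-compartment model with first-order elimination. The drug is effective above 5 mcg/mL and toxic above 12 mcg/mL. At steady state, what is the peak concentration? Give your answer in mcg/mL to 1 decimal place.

6.0 mcg/mL

The dosing interval is 1 half-life, so f = 2^(−1) = 0.5.
At steady state, R = 1/(1 − 0.5) = 2/1.
Single-dose peak C₀ = D/Vd = 24/8 = 3 mcg/mL.
Steady-state peak Cmax,ss = C₀·R = 3 × 2/1 ≈ 6.000 mcg/mL.
Peak 6.0 mcg/mL vs MTC 12 mcg/mL: below toxic threshold.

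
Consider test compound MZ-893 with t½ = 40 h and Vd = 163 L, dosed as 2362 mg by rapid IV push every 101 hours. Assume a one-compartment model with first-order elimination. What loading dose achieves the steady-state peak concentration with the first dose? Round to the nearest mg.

f = (1/2)^(101/40) ≈ 0.173740; accumulation ratio R = 1/(1−f) ≈ 1.21027.
Loading dose to hit Cmax,ss on first dose: D_load = D_maint·R ≈ 2362 × 1.21027 ≈ 2858.66 mg.

2859 mg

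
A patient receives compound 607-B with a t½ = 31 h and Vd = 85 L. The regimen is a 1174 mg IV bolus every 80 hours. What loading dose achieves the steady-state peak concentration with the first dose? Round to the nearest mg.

1410 mg

f = (1/2)^(80/31) ≈ 0.167166; accumulation ratio R = 1/(1−f) ≈ 1.20072.
Loading dose to hit Cmax,ss on first dose: D_load = D_maint·R ≈ 1174 × 1.20072 ≈ 1409.65 mg.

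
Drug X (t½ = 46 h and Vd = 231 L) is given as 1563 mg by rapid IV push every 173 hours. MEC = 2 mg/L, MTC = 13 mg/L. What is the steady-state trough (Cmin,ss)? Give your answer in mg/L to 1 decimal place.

Over one 173-h interval, 173/46 ≈ 3.7609 half-lives elapse, leaving f ≈ 0.0738 of each dose.
At steady state, accumulation factor R = 1/(1 − e^(−kτ)) ≈ 1.0797.
Single-dose peak C₀ = D/Vd = 1563/231 ≈ 6.766 mg/L.
Cmax,ss = C₀/(1 − f) ≈ 6.766/0.9262 ≈ 7.305 mg/L.
Steady-state trough Cmin,ss = Cmax,ss·f ≈ 7.305 × 0.0738 ≈ 0.539 mg/L.
Trough 0.5 mg/L vs MEC 2 mg/L: subtherapeutic.

0.5 mg/L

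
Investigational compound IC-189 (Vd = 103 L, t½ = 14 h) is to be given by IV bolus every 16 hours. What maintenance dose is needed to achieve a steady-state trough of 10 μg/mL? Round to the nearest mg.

1244 mg

τ/t½ = 16/14 ≈ 1.1429, so f = (1/2)^(16/14) ≈ 0.452862.
Cmin,ss = (D/Vd)·f/(1−f), so D = Cmin,ss·Vd·(1−f)/f.
D = 10 × 103 × (1−f)/f ≈ 10 × 103 × 1.20818 ≈ 1244.43 mg.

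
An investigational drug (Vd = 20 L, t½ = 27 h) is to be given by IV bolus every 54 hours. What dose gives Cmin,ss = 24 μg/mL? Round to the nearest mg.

τ/t½ = 54/27 ≈ 2, so f = (1/2)^(54/27) ≈ 0.250000.
Cmin,ss = (D/Vd)·f/(1−f), so D = Cmin,ss·Vd·(1−f)/f.
D = 24 × 20 × (1−f)/f ≈ 24 × 20 × 3.00000 ≈ 1440.00 mg.

1440 mg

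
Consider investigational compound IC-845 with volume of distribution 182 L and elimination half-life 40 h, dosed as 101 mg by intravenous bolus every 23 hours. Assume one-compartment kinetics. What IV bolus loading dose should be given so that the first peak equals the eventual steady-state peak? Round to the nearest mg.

307 mg

f = (1/2)^(23/40) ≈ 0.671286; accumulation ratio R = 1/(1−f) ≈ 3.04216.
Loading dose to hit Cmax,ss on first dose: D_load = D_maint·R ≈ 101 × 3.04216 ≈ 307.26 mg.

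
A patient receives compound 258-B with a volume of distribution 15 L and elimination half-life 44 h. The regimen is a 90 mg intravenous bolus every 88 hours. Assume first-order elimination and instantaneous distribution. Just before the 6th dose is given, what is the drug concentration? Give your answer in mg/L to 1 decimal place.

2.0 mg/L

f = (1/2)^(τ/t½) = (1/2)^(88/44) ≈ 0.2500.
C₀ = D/Vd = 90/15 ≈ 6.000 mg/L.
Before the 6th dose, 5 doses have been given. Superposition: Cmin = C₀·(f + f² + … + f^5).
≈ 6.000 × (0.2500 + 0.0625 + 0.0156 + 0.0039 + 0.0010) ≈ 6.000 × 0.3330 ≈ 1.998 mg/L.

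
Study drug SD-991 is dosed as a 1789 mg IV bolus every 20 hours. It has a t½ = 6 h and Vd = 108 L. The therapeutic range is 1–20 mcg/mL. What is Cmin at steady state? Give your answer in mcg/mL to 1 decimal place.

τ/t½ = 20/6 ≈ 3.3333, so fraction remaining f = (1/2)^(20/6) ≈ 0.0992.
At steady state, accumulation factor R = 1/(1 − e^(−kτ)) ≈ 1.1101.
Single-dose peak C₀ = D/Vd = 1789/108 ≈ 16.565 mcg/mL.
Cmax,ss = C₀/(1 − f) ≈ 16.565/0.9008 ≈ 18.389 mcg/mL.
Steady-state trough Cmin,ss = Cmax,ss·f ≈ 18.389 × 0.0992 ≈ 1.824 mcg/mL.
Trough 1.8 mcg/mL vs MEC 1 mcg/mL: adequate.

1.8 mcg/mL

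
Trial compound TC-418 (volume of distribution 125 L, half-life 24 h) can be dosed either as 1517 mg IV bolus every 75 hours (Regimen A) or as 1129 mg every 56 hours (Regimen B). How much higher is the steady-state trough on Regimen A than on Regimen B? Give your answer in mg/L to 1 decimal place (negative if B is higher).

-0.7 mg/L

Regimen A: f = (1/2)^(75/24) ≈ 0.1146; Cmin,ss = (1517/125)·f/(1−f) ≈ 1.571 mg/L.
Regimen B: f = (1/2)^(56/24) ≈ 0.1984; Cmin,ss = (1129/125)·f/(1−f) ≈ 2.235 mg/L.
Difference ≈ 1.571 − 2.235 ≈ -0.664 mg/L.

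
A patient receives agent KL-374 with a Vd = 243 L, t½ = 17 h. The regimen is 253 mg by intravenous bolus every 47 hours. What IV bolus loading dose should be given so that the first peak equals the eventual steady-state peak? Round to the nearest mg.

f = (1/2)^(47/17) ≈ 0.147143; accumulation ratio R = 1/(1−f) ≈ 1.17253.
Loading dose to hit Cmax,ss on first dose: D_load = D_maint·R ≈ 253 × 1.17253 ≈ 296.65 mg.

297 mg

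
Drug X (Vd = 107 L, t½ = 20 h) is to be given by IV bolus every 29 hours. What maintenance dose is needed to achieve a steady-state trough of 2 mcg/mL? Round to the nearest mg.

371 mg

τ/t½ = 29/20 ≈ 1.45, so f = (1/2)^(29/20) ≈ 0.366021.
Cmin,ss = (D/Vd)·f/(1−f), so D = Cmin,ss·Vd·(1−f)/f.
D = 2 × 107 × (1−f)/f ≈ 2 × 107 × 1.73208 ≈ 370.67 mg.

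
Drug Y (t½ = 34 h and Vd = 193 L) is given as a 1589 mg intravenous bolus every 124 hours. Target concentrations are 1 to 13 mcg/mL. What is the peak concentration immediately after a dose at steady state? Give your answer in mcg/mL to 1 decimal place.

k = ln2/t½ = ln2/34 ≈ 0.020387 h⁻¹; fraction remaining f = e^(−kτ) = e^(−0.020387×124) ≈ 0.0798.
At steady state, accumulation factor R = 1/(1 − e^(−kτ)) ≈ 1.0867.
Each bolus raises the concentration by D/Vd = 1589/193 ≈ 8.233 mcg/mL.
Steady-state peak Cmax,ss = C₀·R ≈ 8.233 × 1.0867 ≈ 8.947 mcg/mL.
Peak 8.9 mcg/mL vs MTC 13 mcg/mL: below toxic threshold.

8.9 mcg/mL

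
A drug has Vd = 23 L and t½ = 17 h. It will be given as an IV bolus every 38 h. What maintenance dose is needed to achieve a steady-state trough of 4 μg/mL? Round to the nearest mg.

τ/t½ = 38/17 ≈ 2.2353, so f = (1/2)^(38/17) ≈ 0.212378.
Cmin,ss = (D/Vd)·f/(1−f), so D = Cmin,ss·Vd·(1−f)/f.
D = 4 × 23 × (1−f)/f ≈ 4 × 23 × 3.70859 ≈ 341.19 mg.

341 mg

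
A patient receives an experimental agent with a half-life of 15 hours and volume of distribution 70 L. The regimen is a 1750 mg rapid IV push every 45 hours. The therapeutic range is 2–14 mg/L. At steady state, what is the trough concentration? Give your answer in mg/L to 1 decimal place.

3.6 mg/L

The dosing interval is 3 half-lives, so f = 2^(−3) = 0.125.
At steady state, R = 1/(1 − 0.125) = 8/7.
Single-dose peak C₀ = D/Vd = 1750/70 = 25 mg/L.
Steady-state peak Cmax,ss = C₀·R = 25 × 8/7 ≈ 28.571 mg/L.
Steady-state trough Cmin,ss = Cmax,ss·f ≈ 28.571 × 0.125 ≈ 3.571 mg/L.
Trough 3.6 mg/L vs MEC 2 mg/L: adequate.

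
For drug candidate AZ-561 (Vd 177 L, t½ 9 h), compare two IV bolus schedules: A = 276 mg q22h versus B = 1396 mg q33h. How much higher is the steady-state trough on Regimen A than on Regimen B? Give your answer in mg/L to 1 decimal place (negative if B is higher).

-0.3 mg/L

Regimen A: f = (1/2)^(22/9) ≈ 0.1837; Cmin,ss = (276/177)·f/(1−f) ≈ 0.351 mg/L.
Regimen B: f = (1/2)^(33/9) ≈ 0.0787; Cmin,ss = (1396/177)·f/(1−f) ≈ 0.674 mg/L.
Difference ≈ 0.351 − 0.674 ≈ -0.323 mg/L.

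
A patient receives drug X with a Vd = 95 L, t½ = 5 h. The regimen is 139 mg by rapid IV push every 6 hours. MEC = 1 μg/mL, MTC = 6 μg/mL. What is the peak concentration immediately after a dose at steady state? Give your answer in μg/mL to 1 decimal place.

2.6 μg/mL

Over one 6-h interval, 6/5 ≈ 1.2 half-lives elapse, leaving f ≈ 0.4353 of each dose.
At steady state, accumulation factor R = 1/(1 − e^(−kτ)) ≈ 1.7709.
Each bolus raises the concentration by D/Vd = 139/95 ≈ 1.463 μg/mL.
Cmax,ss = C₀/(1 − f) ≈ 1.463/0.5647 ≈ 2.591 μg/mL.
Peak 2.6 μg/mL vs MTC 6 μg/mL: below toxic threshold.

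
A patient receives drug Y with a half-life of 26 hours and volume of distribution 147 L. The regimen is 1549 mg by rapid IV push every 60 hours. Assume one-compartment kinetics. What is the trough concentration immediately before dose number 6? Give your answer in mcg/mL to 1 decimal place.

f = (1/2)^(τ/t½) = (1/2)^(60/26) ≈ 0.2020.
C₀ = D/Vd = 1549/147 ≈ 10.537 mcg/mL.
Before the 6th dose, 5 doses have been given. Superposition: Cmin = C₀·(f + f² + … + f^5).
≈ 10.537 × (0.2020 + 0.0408 + 0.0082 + 0.0017 + 0.0003) ≈ 10.537 × 0.2530 ≈ 2.666 mcg/mL.

2.7 mcg/mL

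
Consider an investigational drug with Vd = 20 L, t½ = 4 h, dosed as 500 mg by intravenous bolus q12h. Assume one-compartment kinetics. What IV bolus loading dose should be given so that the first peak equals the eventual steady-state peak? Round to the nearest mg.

571 mg

f = (1/2)^(12/4) ≈ 0.125000; accumulation ratio R = 1/(1−f) ≈ 1.14286.
Loading dose to hit Cmax,ss on first dose: D_load = D_maint·R ≈ 500 × 1.14286 ≈ 571.43 mg.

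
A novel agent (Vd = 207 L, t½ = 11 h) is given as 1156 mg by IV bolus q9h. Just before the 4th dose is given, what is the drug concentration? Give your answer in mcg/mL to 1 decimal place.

f = (1/2)^(τ/t½) = (1/2)^(9/11) ≈ 0.5672.
C₀ = D/Vd = 1156/207 ≈ 5.585 mcg/mL.
Before the 4th dose, 3 doses have been given. Superposition: Cmin = C₀·(f + f² + … + f^3).
≈ 5.585 × (0.5672 + 0.3217 + 0.1825) ≈ 5.585 × 1.0714 ≈ 5.984 mcg/mL.

6.0 mcg/mL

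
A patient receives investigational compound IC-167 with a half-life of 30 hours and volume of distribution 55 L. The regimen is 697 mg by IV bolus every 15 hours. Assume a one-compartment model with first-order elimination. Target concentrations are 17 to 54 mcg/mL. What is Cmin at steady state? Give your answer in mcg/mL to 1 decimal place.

k = ln2/t½ = ln2/30 ≈ 0.023105 h⁻¹; fraction remaining f = e^(−kτ) = e^(−0.023105×15) ≈ 0.7071.
Accumulation ratio R = 1/(1 − f) ≈ 1/0.2929 ≈ 3.4141.
Single-dose peak C₀ = D/Vd = 697/55 ≈ 12.673 mcg/mL.
Cmax,ss = C₀/(1 − f) ≈ 12.673/0.2929 ≈ 43.267 mcg/mL.
Steady-state trough Cmin,ss = Cmax,ss·f ≈ 43.267 × 0.7071 ≈ 30.594 mcg/mL.
Trough 30.6 mcg/mL vs MEC 17 mcg/mL: adequate.

30.6 mcg/mL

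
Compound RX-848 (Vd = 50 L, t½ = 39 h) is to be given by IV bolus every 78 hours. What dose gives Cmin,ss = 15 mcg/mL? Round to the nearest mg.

τ/t½ = 78/39 ≈ 2, so f = (1/2)^(78/39) ≈ 0.250000.
Cmin,ss = (D/Vd)·f/(1−f), so D = Cmin,ss·Vd·(1−f)/f.
D = 15 × 50 × (1−f)/f ≈ 15 × 50 × 3.00000 ≈ 2250.00 mg.

2250 mg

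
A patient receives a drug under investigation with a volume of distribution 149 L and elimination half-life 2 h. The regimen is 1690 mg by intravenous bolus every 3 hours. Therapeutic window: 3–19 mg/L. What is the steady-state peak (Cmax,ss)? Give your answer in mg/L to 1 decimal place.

17.5 mg/L

τ/t½ = 3/2 ≈ 1.5, so fraction remaining f = (1/2)^(3/2) ≈ 0.3536.
At steady state, accumulation factor R = 1/(1 − e^(−kτ)) ≈ 1.5470.
Each bolus raises the concentration by D/Vd = 1690/149 ≈ 11.342 mg/L.
Steady-state peak Cmax,ss = C₀·R ≈ 11.342 × 1.5470 ≈ 17.546 mg/L.
Peak 17.5 mg/L vs MTC 19 mg/L: below toxic threshold.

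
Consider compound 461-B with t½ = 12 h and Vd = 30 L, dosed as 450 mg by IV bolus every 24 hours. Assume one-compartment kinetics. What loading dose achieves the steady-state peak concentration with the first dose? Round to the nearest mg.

f = (1/2)^(24/12) ≈ 0.250000; accumulation ratio R = 1/(1−f) ≈ 1.33333.
Loading dose to hit Cmax,ss on first dose: D_load = D_maint·R ≈ 450 × 1.33333 ≈ 600.00 mg.

600 mg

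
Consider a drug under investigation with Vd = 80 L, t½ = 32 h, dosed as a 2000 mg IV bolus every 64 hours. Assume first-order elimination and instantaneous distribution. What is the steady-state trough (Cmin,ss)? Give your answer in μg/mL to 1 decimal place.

The dosing interval is 2 half-lives, so f = 2^(−2) = 0.25.
At steady state, R = 1/(1 − 0.25) = 4/3.
Single-dose peak C₀ = D/Vd = 2000/80 = 25 μg/mL.
Steady-state peak Cmax,ss = C₀·R = 25 × 4/3 ≈ 33.333 μg/mL.
Steady-state trough Cmin,ss = Cmax,ss·f ≈ 33.333 × 0.25 ≈ 8.333 μg/mL.

8.3 μg/mL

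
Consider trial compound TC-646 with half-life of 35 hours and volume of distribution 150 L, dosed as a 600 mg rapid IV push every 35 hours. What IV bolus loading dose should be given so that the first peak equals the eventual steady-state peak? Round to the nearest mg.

f = (1/2)^(35/35) ≈ 0.500000; accumulation ratio R = 1/(1−f) ≈ 2.00000.
Loading dose to hit Cmax,ss on first dose: D_load = D_maint·R ≈ 600 × 2.00000 ≈ 1200.00 mg.

1200 mg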